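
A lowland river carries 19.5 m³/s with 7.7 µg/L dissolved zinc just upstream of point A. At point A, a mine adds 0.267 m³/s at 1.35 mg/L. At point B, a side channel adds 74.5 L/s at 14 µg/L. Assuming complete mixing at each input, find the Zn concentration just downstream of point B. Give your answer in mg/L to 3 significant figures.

0.0258 mg/L

7.7 µg/L = 0.0077 mg/L.
After input A: C = (19.5·0.0077 + 0.267·1.35) / 19.77 = 0.02583 mg/L.
74.5 L/s = 0.0745 m³/s.
14 µg/L = 0.014 mg/L.
After input B: C = (19.77·0.02583 + 0.0745·0.014) / 19.84 = 0.02579 mg/L.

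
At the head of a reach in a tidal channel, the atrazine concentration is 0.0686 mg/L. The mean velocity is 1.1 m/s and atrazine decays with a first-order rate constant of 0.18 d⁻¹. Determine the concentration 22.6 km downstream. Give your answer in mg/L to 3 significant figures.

Travel time t = 22.6 km / 1.1 m/s = 2.26e+04/1.1 = 2.055e+04 s = 0.2378 d.
First-order decay: C = 0.0686·exp(−0.18·0.2378) = 0.0686·0.9581 = 0.06573 mg/L.

0.0657 mg/L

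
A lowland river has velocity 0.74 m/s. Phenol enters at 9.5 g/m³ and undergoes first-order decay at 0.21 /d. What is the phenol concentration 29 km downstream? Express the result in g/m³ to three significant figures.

Travel time t = 29 km / 0.74 m/s = 2.9e+04/0.74 = 3.919e+04 s = 0.4536 d.
First-order decay: C = 9.5·exp(−0.21·0.4536) = 9.5·0.9091 = 8.637 g/m³.

8.64 g/m³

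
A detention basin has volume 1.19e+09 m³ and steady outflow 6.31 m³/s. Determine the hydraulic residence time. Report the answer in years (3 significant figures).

Q = 6.31 m³/s × 3.156e+07 s/yr = 1.991e+08 m³/yr.
Hydraulic residence time τ = V/Q = 1.19e+09/1.991e+08 = 5.976 yr.

5.98 yr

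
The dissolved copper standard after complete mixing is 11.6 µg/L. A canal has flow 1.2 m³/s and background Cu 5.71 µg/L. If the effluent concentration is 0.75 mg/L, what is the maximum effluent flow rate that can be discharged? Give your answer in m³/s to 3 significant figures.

0.00957 m³/s

5.71 µg/L = 0.00571 mg/L.
11.6 µg/L = 0.0116 mg/L.
Mass balance at complete mixing: C_std·(Q_w + Q_r) = Q_w·C_e + Q_r·C_b.
Rearranging, Q_w = Q_r·(C_std − C_b)/(C_e − C_std) = 1.2·(0.0116 − 0.00571) / (0.75 − 0.0116) = 0.009572 m³/s.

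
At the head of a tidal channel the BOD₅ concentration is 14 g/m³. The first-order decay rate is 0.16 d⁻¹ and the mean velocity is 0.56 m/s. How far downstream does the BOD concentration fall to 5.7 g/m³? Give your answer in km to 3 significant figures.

From C = C₀·e^(−kt), t = ln(C₀/C)/k = ln(14/5.7)/0.16 = 0.8986/0.16 = 5.616 d.
Distance = v·t = 0.56 m/s × 4.852e+05 s = 2.717e+05 m = 271.7 km.

272 km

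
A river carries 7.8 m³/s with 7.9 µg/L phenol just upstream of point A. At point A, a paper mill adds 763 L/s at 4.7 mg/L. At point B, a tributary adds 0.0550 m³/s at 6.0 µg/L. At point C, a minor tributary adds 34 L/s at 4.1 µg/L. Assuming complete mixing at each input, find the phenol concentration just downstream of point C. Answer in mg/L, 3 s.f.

0.422 mg/L

7.9 µg/L = 0.0079 mg/L.
763 L/s = 0.763 m³/s.
After input A: C = (7.8·0.0079 + 0.763·4.7) / 8.563 = 0.426 mg/L.
6.0 µg/L = 0.006 mg/L.
After input B: C = (8.563·0.426 + 0.055·0.006) / 8.618 = 0.4233 mg/L.
34 L/s = 0.034 m³/s.
4.1 µg/L = 0.0041 mg/L.
After input C: C = (8.618·0.4233 + 0.034·0.0041) / 8.652 = 0.4217 mg/L.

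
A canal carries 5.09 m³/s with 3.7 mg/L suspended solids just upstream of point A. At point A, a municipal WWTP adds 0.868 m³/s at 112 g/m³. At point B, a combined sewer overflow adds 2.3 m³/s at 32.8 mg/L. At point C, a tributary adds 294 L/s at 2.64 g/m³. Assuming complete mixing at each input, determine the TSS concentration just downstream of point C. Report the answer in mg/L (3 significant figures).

22.5 mg/L

After input A: C = (5.09·3.7 + 0.868·112) / 5.958 = 19.48 mg/L.
After input B: C = (5.958·19.48 + 2.3·32.8) / 8.258 = 23.19 mg/L.
294 L/s = 0.294 m³/s.
After input C: C = (8.258·23.19 + 0.294·2.64) / 8.552 = 22.48 mg/L.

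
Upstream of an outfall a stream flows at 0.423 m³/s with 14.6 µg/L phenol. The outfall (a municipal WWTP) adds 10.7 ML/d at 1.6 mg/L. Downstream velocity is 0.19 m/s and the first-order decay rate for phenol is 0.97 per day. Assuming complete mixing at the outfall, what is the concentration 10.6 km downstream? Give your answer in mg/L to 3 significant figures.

0.200 mg/L

10.7 ML/d = 0.1238 m³/s.
14.6 µg/L = 0.0146 mg/L.
After complete mixing, C₀ = (0.1238·1.6 + 0.423·0.0146) / 0.5468 = 0.3736 mg/L.
Travel time t = 1.06e+04 m / 0.19 m/s = 5.579e+04 s = 0.6457 d.
C = 0.3736·exp(−0.97·0.6457) = 0.3736·0.5345 = 0.1997 mg/L.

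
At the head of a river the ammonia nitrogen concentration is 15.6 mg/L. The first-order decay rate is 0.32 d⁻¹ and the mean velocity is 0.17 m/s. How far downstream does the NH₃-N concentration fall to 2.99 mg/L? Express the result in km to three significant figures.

From C = C₀·e^(−kt), t = ln(C₀/C)/k = ln(15.6/2.99)/0.32 = 1.652/0.32 = 5.162 d.
Distance = v·t = 0.17 m/s × 4.46e+05 s = 7.583e+04 m = 75.83 km.

75.8 km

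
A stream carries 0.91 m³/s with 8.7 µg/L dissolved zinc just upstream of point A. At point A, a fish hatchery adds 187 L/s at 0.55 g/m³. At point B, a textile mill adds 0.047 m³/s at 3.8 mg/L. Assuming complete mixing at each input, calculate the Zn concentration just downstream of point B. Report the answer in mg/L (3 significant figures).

0.253 mg/L

8.7 µg/L = 0.0087 mg/L.
187 L/s = 0.187 m³/s.
After input A: C = (0.91·0.0087 + 0.187·0.55) / 1.097 = 0.101 mg/L.
After input B: C = (1.097·0.101 + 0.047·3.8) / 1.144 = 0.2529 mg/L.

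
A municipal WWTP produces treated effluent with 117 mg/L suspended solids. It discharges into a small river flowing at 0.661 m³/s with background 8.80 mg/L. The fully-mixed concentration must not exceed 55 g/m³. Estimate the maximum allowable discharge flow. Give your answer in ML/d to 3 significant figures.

Mass balance at complete mixing: C_std·(Q_w + Q_r) = Q_w·C_e + Q_r·C_b.
Rearranging, Q_w = Q_r·(C_std − C_b)/(C_e − C_std) = 0.661·(55 − 8.8) / (117 − 55) = 0.4926 m³/s.
= 42.56 ML/d.

42.6 ML/d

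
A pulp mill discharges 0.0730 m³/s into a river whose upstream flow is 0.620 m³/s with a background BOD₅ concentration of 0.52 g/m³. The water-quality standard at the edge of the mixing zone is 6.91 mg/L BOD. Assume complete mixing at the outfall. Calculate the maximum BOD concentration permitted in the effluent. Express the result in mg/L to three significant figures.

61.2 mg/L

Mass balance: 6.91·0.693 = 0.073·Cₑ + 0.62·0.52.
Cₑ = (4.789 − 0.3224) / 0.073 = 61.18 mg/L.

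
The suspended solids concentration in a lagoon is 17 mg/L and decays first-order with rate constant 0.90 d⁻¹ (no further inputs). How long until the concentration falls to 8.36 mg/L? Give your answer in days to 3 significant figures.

t = ln(C₀/C)/k = ln(17/8.36)/0.90 = 0.7098/0.90 = 0.7886 d.

0.789 d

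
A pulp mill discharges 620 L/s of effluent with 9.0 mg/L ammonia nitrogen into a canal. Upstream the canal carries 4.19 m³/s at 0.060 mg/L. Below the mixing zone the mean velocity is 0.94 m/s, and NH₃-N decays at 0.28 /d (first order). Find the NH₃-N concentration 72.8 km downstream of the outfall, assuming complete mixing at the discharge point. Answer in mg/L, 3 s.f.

0.943 mg/L

620 L/s = 0.62 m³/s.
After complete mixing, C₀ = (0.62·9 + 4.19·0.06) / 4.81 = 1.212 mg/L.
Travel time t = 7.28e+04 m / 0.94 m/s = 7.745e+04 s = 0.8964 d.
C = 1.212·exp(−0.28·0.8964) = 1.212·0.778 = 0.9432 mg/L.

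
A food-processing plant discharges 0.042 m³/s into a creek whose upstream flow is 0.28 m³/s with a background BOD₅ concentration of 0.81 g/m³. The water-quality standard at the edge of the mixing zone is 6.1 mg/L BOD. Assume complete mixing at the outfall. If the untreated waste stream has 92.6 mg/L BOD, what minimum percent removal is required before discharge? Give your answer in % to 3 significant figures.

55.3 %

Mass balance: 6.1·0.322 = 0.042·Cₑ + 0.28·0.81.
Cₑ = (1.964 − 0.2268) / 0.042 = 41.37 mg/L.
Required removal = 1 − 41.37/92.6 = 55.33 %.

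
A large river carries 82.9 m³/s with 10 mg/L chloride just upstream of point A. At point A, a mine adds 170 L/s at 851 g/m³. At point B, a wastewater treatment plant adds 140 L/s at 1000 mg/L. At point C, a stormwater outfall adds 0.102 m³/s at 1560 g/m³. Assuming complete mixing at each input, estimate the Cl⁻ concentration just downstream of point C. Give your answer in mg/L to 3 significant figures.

15.3 mg/L

170 L/s = 0.17 m³/s.
After input A: C = (82.9·10 + 0.17·851) / 83.07 = 11.72 mg/L.
140 L/s = 0.14 m³/s.
After input B: C = (83.07·11.72 + 0.14·1000) / 83.21 = 13.38 mg/L.
After input C: C = (83.21·13.38 + 0.102·1560) / 83.31 = 15.28 mg/L.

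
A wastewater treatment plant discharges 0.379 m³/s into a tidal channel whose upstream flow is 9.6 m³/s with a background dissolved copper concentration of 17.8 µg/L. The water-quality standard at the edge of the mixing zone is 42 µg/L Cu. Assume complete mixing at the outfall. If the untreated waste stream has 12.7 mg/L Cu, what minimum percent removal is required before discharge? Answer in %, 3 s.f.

94.8 %

17.8 µg/L = 0.0178 mg/L.
42 µg/L = 0.042 mg/L.
Mass balance: 0.042·9.979 = 0.379·Cₑ + 9.6·0.0178.
Cₑ = (0.4191 − 0.1709) / 0.379 = 0.655 mg/L.
Required removal = 1 − 0.655/12.7 = 94.84 %.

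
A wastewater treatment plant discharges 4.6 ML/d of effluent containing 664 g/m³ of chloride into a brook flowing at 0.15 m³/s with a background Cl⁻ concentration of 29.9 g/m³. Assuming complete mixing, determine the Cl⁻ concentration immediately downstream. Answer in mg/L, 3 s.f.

196 mg/L

4.6 ML/d = 0.05324 m³/s.
Conservation of mass across the mixing zone: C = (0.05324·664 + 0.15·29.9) / (0.05324 + 0.15) = 39.84/0.2032 = 196 mg/L.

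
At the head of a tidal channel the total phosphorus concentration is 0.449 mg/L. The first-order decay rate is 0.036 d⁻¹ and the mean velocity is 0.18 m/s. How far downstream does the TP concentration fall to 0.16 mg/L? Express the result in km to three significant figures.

446 km

From C = C₀·e^(−kt), t = ln(C₀/C)/k = ln(0.449/0.16)/0.036 = 1.032/0.036 = 28.66 d.
Distance = v·t = 0.18 m/s × 2.476e+06 s = 4.458e+05 m = 445.8 km.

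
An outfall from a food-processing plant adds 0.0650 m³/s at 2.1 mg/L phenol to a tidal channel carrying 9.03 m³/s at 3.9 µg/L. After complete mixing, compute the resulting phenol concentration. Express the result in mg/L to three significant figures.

0.0189 mg/L

3.9 µg/L = 0.0039 mg/L.
By mass balance at complete mixing, C = (0.065·2.1 + 9.03·0.0039) / (0.065 + 9.03) = 0.1717/9.095 = 0.01888 mg/L.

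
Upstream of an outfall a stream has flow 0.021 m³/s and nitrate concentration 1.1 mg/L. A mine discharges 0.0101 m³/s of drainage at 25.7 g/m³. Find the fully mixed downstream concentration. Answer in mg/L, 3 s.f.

Conservation of mass across the mixing zone: C = (0.0101·25.7 + 0.021·1.1) / (0.0101 + 0.021) = 0.2827/0.0311 = 9.089 mg/L.

9.09 mg/L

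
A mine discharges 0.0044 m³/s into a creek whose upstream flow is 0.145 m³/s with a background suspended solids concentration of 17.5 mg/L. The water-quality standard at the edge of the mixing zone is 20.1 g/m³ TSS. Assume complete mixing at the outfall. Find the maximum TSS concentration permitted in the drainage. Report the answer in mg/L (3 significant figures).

106 mg/L

Mass balance: 20.1·0.1494 = 0.0044·Cₑ + 0.145·17.5.
Cₑ = (3.003 − 2.537) / 0.0044 = 105.8 mg/L.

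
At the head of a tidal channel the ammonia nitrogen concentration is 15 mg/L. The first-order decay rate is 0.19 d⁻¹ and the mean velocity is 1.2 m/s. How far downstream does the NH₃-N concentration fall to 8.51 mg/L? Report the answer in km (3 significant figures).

309 km

From C = C₀·e^(−kt), t = ln(C₀/C)/k = ln(15/8.51)/0.19 = 0.5668/0.19 = 2.983 d.
Distance = v·t = 1.2 m/s × 2.577e+05 s = 3.093e+05 m = 309.3 km.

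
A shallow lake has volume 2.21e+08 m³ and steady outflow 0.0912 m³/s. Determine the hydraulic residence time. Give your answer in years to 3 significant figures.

76.8 yr

Q = 0.0912 m³/s × 3.156e+07 s/yr = 2.878e+06 m³/yr.
Hydraulic residence time τ = V/Q = 2.21e+08/2.878e+06 = 76.79 yr.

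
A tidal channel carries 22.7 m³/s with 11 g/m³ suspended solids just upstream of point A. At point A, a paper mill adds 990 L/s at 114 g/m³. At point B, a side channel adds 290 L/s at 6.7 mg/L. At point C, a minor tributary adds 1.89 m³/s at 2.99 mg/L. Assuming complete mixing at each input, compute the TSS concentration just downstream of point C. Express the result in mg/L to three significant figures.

14.3 mg/L

990 L/s = 0.99 m³/s.
After input A: C = (22.7·11 + 0.99·114) / 23.69 = 15.3 mg/L.
290 L/s = 0.29 m³/s.
After input B: C = (23.69·15.3 + 0.29·6.7) / 23.98 = 15.2 mg/L.
After input C: C = (23.98·15.2 + 1.89·2.99) / 25.87 = 14.31 mg/L.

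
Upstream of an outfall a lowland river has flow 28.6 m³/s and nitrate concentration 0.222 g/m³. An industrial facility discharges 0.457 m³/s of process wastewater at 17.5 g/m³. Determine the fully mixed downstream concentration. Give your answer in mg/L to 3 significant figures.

By mass balance at complete mixing, C = (0.457·17.5 + 28.6·0.222) / (0.457 + 28.6) = 14.35/29.06 = 0.4937 mg/L.

0.494 mg/L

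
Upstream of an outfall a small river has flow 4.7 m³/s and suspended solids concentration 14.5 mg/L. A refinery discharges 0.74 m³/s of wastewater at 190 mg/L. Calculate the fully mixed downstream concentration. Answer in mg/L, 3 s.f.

Flow-weighted mixing gives C = (0.74·190 + 4.7·14.5) / (0.74 + 4.7) = 208.8/5.44 = 38.37 mg/L.

38.4 mg/L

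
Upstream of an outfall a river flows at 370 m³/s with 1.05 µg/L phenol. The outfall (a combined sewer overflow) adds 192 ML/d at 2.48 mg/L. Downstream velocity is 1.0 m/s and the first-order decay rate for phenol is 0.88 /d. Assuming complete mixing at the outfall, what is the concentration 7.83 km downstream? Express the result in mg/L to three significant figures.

0.0146 mg/L

192 ML/d = 2.222 m³/s.
1.05 µg/L = 0.00105 mg/L.
After complete mixing, C₀ = (2.222·2.48 + 370·0.00105) / 372.2 = 0.01585 mg/L.
Travel time t = 7830 m / 1.0 m/s = 7830 s = 0.09062 d.
C = 0.01585·exp(−0.88·0.09062) = 0.01585·0.9233 = 0.01463 mg/L.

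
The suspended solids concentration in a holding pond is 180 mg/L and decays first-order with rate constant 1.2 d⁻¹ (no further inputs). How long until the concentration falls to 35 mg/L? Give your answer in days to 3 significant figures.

1.36 d

t = ln(C₀/C)/k = ln(180/35)/1.2 = 1.638/1.2 = 1.365 d.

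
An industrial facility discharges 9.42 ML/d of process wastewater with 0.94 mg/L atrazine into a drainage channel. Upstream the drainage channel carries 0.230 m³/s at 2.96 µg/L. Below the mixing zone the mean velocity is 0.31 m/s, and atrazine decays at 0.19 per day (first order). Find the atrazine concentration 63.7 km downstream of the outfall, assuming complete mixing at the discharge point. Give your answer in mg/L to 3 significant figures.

9.42 ML/d = 0.109 m³/s.
2.96 µg/L = 0.00296 mg/L.
After complete mixing, C₀ = (0.109·0.94 + 0.23·0.00296) / 0.339 = 0.3043 mg/L.
Travel time t = 6.37e+04 m / 0.31 m/s = 2.055e+05 s = 2.378 d.
C = 0.3043·exp(−0.19·2.378) = 0.3043·0.6364 = 0.1937 mg/L.

0.194 mg/L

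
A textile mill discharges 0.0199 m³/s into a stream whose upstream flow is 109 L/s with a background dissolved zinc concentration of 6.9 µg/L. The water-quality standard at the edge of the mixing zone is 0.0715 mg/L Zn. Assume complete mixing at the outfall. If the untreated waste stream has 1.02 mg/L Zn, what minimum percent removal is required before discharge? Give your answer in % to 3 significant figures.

58.3 %

109 L/s = 0.109 m³/s.
6.9 µg/L = 0.0069 mg/L.
Mass balance: 0.0715·0.1289 = 0.0199·Cₑ + 0.109·0.0069.
Cₑ = (0.009216 − 0.0007521) / 0.0199 = 0.4253 mg/L.
Required removal = 1 − 0.4253/1.02 = 58.3 %.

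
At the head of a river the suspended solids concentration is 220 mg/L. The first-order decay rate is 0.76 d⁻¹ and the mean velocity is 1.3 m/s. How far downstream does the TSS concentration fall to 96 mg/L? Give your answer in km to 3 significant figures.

From C = C₀·e^(−kt), t = ln(C₀/C)/k = ln(220/96)/0.76 = 0.8293/0.76 = 1.091 d.
Distance = v·t = 1.3 m/s × 9.428e+04 s = 1.226e+05 m = 122.6 km.

123 km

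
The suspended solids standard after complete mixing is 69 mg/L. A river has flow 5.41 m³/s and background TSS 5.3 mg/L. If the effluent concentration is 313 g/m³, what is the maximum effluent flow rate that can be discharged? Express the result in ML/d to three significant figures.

122 ML/d

Mass balance at complete mixing: C_std·(Q_w + Q_r) = Q_w·C_e + Q_r·C_b.
Rearranging, Q_w = Q_r·(C_std − C_b)/(C_e − C_std) = 5.41·(69 − 5.3) / (313 − 69) = 1.412 m³/s.
= 122 ML/d.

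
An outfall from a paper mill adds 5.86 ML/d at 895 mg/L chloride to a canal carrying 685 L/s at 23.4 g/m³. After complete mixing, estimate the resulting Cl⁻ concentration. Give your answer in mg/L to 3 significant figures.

5.86 ML/d = 0.06782 m³/s.
685 L/s = 0.685 m³/s.
By mass balance at complete mixing, C = (0.06782·895 + 0.685·23.4) / (0.06782 + 0.685) = 76.73/0.7528 = 101.9 mg/L.

102 mg/L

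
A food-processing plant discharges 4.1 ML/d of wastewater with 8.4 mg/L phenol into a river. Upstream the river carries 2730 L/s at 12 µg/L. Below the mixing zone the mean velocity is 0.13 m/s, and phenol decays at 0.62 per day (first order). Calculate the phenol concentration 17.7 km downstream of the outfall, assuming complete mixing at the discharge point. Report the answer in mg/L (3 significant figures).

4.1 ML/d = 0.04745 m³/s.
2730 L/s = 2.73 m³/s.
12 µg/L = 0.012 mg/L.
After complete mixing, C₀ = (0.04745·8.4 + 2.73·0.012) / 2.777 = 0.1553 mg/L.
Travel time t = 1.77e+04 m / 0.13 m/s = 1.362e+05 s = 1.576 d.
C = 0.1553·exp(−0.62·1.576) = 0.1553·0.3764 = 0.05846 mg/L.

0.0585 mg/L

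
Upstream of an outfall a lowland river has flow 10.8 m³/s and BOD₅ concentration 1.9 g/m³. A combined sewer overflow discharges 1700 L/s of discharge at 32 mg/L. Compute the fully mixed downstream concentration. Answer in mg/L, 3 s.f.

1700 L/s = 1.7 m³/s.
By mass balance at complete mixing, C = (1.7·32 + 10.8·1.9) / (1.7 + 10.8) = 74.92/12.5 = 5.994 mg/L.

5.99 mg/L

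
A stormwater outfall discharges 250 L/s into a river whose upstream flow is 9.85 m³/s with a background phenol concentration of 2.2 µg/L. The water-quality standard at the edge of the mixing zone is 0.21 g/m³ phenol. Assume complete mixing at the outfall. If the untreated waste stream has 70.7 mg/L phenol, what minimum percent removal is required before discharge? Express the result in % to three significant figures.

250 L/s = 0.25 m³/s.
2.2 µg/L = 0.0022 mg/L.
Mass balance: 0.21·10.1 = 0.25·Cₑ + 9.85·0.0022.
Cₑ = (2.121 − 0.02167) / 0.25 = 8.397 mg/L.
Required removal = 1 − 8.397/70.7 = 88.12 %.

88.1 %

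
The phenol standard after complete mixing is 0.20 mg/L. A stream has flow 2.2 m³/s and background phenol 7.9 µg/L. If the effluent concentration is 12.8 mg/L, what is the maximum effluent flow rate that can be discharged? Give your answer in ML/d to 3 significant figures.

7.9 µg/L = 0.0079 mg/L.
Mass balance at complete mixing: C_std·(Q_w + Q_r) = Q_w·C_e + Q_r·C_b.
Rearranging, Q_w = Q_r·(C_std − C_b)/(C_e − C_std) = 2.2·(0.2 − 0.0079) / (12.8 − 0.2) = 0.03354 m³/s.
= 2.898 ML/d.

2.90 ML/d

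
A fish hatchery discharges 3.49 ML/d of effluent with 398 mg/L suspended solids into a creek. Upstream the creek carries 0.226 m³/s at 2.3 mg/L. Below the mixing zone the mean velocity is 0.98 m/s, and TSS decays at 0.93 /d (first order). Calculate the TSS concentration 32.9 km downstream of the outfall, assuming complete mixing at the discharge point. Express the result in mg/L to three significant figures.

3.49 ML/d = 0.04039 m³/s.
After complete mixing, C₀ = (0.04039·398 + 0.226·2.3) / 0.2664 = 62.3 mg/L.
Travel time t = 3.29e+04 m / 0.98 m/s = 3.357e+04 s = 0.3886 d.
C = 62.3·exp(−0.93·0.3886) = 62.3·0.6967 = 43.41 mg/L.

43.4 mg/L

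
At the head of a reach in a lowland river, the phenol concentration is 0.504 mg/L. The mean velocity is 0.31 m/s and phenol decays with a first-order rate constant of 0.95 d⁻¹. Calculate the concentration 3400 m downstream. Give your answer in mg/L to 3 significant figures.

Travel time t = 3400 m / 0.31 m/s = 3400/0.31 = 1.097e+04 s = 0.1269 d.
First-order decay: C = 0.504·exp(−0.95·0.1269) = 0.504·0.8864 = 0.4467 mg/L.

0.447 mg/L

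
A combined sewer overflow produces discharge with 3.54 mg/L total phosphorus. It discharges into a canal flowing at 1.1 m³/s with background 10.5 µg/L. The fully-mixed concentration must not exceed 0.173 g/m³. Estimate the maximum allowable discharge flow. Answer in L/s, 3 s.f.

10.5 µg/L = 0.0105 mg/L.
Mass balance at complete mixing: C_std·(Q_w + Q_r) = Q_w·C_e + Q_r·C_b.
Rearranging, Q_w = Q_r·(C_std − C_b)/(C_e − C_std) = 1.1·(0.173 − 0.0105) / (3.54 − 0.173) = 0.05309 m³/s.
= 53.09 L/s.

53.1 L/s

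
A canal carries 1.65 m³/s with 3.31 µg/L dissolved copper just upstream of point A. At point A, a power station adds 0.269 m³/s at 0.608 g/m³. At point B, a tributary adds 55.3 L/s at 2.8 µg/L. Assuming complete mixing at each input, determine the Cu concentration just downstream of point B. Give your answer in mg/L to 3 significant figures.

3.31 µg/L = 0.00331 mg/L.
After input A: C = (1.65·0.00331 + 0.269·0.608) / 1.919 = 0.08807 mg/L.
55.3 L/s = 0.0553 m³/s.
2.8 µg/L = 0.0028 mg/L.
After input B: C = (1.919·0.08807 + 0.0553·0.0028) / 1.974 = 0.08569 mg/L.

0.0857 mg/L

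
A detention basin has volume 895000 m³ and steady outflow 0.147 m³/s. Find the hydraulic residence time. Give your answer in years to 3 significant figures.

Q = 0.147 m³/s × 3.156e+07 s/yr = 4.639e+06 m³/yr.
Hydraulic residence time τ = V/Q = 895000/4.639e+06 = 0.1929 yr.

0.193 yr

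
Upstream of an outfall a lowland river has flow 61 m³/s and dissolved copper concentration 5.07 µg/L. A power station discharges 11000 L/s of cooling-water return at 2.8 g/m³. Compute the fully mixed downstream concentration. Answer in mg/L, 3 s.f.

0.432 mg/L

11000 L/s = 11 m³/s.
5.07 µg/L = 0.00507 mg/L.
Flow-weighted mixing gives C = (11·2.8 + 61·0.00507) / (11 + 61) = 31.11/72 = 0.4321 mg/L.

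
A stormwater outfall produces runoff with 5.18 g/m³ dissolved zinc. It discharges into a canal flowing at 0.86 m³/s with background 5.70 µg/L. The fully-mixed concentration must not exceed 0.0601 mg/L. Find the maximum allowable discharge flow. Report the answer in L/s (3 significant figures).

5.70 µg/L = 0.0057 mg/L.
Mass balance at complete mixing: C_std·(Q_w + Q_r) = Q_w·C_e + Q_r·C_b.
Rearranging, Q_w = Q_r·(C_std − C_b)/(C_e − C_std) = 0.86·(0.0601 − 0.0057) / (5.18 − 0.0601) = 0.009138 m³/s.
= 9.138 L/s.

9.14 L/s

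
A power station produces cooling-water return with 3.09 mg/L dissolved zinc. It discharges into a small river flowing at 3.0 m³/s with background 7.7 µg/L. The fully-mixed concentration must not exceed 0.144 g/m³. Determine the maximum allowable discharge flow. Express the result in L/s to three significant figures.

139 L/s

7.7 µg/L = 0.0077 mg/L.
Mass balance at complete mixing: C_std·(Q_w + Q_r) = Q_w·C_e + Q_r·C_b.
Rearranging, Q_w = Q_r·(C_std − C_b)/(C_e − C_std) = 3.0·(0.144 − 0.0077) / (3.09 − 0.144) = 0.1388 m³/s.
= 138.8 L/s.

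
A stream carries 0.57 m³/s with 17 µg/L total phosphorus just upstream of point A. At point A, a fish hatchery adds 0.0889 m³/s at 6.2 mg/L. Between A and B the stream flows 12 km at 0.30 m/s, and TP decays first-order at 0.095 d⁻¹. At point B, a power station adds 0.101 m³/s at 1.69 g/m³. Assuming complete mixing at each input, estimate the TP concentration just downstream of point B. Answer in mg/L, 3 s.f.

17 µg/L = 0.017 mg/L.
After input A: C = (0.57·0.017 + 0.0889·6.2) / 0.6589 = 0.8512 mg/L.
Over the 12 km reach to input B (t = 4e+04 s = 0.463 d), decay gives C = 0.8512·exp(−0.095·0.463) = 0.8146 mg/L.
After input B: C = (0.6589·0.8146 + 0.101·1.69) / 0.7599 = 0.9309 mg/L.

0.931 mg/L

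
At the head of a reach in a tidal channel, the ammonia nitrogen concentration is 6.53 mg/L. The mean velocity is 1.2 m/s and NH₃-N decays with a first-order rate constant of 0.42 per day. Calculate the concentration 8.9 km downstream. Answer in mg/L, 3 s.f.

Travel time t = 8.9 km / 1.2 m/s = 8900/1.2 = 7417 s = 0.08584 d.
First-order decay: C = 6.53·exp(−0.42·0.08584) = 6.53·0.9646 = 6.299 mg/L.

6.30 mg/L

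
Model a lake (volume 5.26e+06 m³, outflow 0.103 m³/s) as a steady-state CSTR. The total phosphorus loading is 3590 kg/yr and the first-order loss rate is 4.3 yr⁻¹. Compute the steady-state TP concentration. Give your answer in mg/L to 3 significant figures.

Outflow Q = 0.103 m³/s × 3.156e+07 s/yr = 3.25e+06 m³/yr.
Steady-state CSTR mass balance: W = Q·C + k·V·C, so C = W/(Q + kV).
Q + kV = 3.25e+06 + 4.3·5.26e+06 = 2.587e+07 m³/yr.
C = 3590/2.587e+07 = 0.0001388 kg/m³ = 0.1388 mg/L.

0.139 mg/L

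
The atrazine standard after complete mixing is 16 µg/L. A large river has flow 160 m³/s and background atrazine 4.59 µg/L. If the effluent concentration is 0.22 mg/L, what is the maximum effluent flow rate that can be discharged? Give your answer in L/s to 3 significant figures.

8950 L/s

4.59 µg/L = 0.00459 mg/L.
16 µg/L = 0.016 mg/L.
Mass balance at complete mixing: C_std·(Q_w + Q_r) = Q_w·C_e + Q_r·C_b.
Rearranging, Q_w = Q_r·(C_std − C_b)/(C_e − C_std) = 160·(0.016 − 0.00459) / (0.22 − 0.016) = 8.949 m³/s.
= 8949 L/s.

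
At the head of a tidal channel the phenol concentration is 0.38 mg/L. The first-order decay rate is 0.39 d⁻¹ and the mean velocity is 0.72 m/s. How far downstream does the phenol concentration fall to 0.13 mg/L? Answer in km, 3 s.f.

171 km

From C = C₀·e^(−kt), t = ln(C₀/C)/k = ln(0.38/0.13)/0.39 = 1.073/0.39 = 2.75 d.
Distance = v·t = 0.72 m/s × 2.376e+05 s = 1.711e+05 m = 171.1 km.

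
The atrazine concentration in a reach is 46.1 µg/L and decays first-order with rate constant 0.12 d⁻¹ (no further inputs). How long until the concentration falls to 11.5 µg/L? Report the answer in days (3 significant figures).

t = ln(C₀/C)/k = ln(46.1/11.5)/0.12 = 1.388/0.12 = 11.57 d.

11.6 d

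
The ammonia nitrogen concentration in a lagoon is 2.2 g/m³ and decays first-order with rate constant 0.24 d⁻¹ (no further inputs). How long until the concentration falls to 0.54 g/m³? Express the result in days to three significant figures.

5.85 d

t = ln(C₀/C)/k = ln(2.2/0.54)/0.24 = 1.405/0.24 = 5.853 d.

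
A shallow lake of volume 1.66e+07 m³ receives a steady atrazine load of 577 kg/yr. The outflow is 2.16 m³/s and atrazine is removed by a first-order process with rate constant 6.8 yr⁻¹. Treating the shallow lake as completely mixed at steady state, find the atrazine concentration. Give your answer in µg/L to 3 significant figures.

3.19 µg/L

Outflow Q = 2.16 m³/s × 3.156e+07 s/yr = 6.816e+07 m³/yr.
Steady-state CSTR mass balance: W = Q·C + k·V·C, so C = W/(Q + kV).
Q + kV = 6.816e+07 + 6.8·1.66e+07 = 1.81e+08 m³/yr.
C = 577/1.81e+08 = 3.187e-06 kg/m³ = 0.003187 mg/L = 3.187 µg/L.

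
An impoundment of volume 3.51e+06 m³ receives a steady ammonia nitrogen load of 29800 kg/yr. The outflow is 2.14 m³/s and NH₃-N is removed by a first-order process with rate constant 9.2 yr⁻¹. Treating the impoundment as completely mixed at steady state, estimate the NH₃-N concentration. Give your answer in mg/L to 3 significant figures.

0.299 mg/L

Outflow Q = 2.14 m³/s × 3.156e+07 s/yr = 6.753e+07 m³/yr.
Steady-state CSTR mass balance: W = Q·C + k·V·C, so C = W/(Q + kV).
Q + kV = 6.753e+07 + 9.2·3.51e+06 = 9.983e+07 m³/yr.
C = 29800/9.983e+07 = 0.0002985 kg/m³ = 0.2985 mg/L.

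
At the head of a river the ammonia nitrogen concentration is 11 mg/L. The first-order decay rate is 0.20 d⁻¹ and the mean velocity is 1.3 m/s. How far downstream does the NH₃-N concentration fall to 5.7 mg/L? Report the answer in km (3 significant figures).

From C = C₀·e^(−kt), t = ln(C₀/C)/k = ln(11/5.7)/0.20 = 0.6574/0.20 = 3.287 d.
Distance = v·t = 1.3 m/s × 2.84e+05 s = 3.692e+05 m = 369.2 km.

369 km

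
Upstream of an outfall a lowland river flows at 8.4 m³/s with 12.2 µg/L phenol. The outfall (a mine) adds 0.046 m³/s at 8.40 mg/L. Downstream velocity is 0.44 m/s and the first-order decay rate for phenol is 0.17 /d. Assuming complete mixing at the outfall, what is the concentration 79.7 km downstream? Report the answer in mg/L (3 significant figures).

12.2 µg/L = 0.0122 mg/L.
After complete mixing, C₀ = (0.046·8.4 + 8.4·0.0122) / 8.446 = 0.05788 mg/L.
Travel time t = 7.97e+04 m / 0.44 m/s = 1.811e+05 s = 2.096 d.
C = 0.05788·exp(−0.17·2.096) = 0.05788·0.7002 = 0.04053 mg/L.

0.0405 mg/L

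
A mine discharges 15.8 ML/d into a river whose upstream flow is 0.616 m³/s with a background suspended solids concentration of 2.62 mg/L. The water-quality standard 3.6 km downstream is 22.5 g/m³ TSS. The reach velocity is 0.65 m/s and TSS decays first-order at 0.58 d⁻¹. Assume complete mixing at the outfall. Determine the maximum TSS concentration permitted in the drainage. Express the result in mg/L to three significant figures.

93.2 mg/L

15.8 ML/d = 0.1829 m³/s.
Travel time to the compliance point: t = 3600/0.65 = 5538 s = 0.0641 d; decay factor exp(−0.58·0.0641) = 0.9635.
So the concentration just after mixing may be at most 22.5/0.9635 = 23.35 mg/L.
Mass balance: 23.35·0.7989 = 0.1829·Cₑ + 0.616·2.62.
Cₑ = (18.66 − 1.614) / 0.1829 = 93.19 mg/L.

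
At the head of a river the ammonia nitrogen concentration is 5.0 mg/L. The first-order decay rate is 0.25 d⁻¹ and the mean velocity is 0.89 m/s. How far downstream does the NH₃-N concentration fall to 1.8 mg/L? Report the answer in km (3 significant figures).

314 km

From C = C₀·e^(−kt), t = ln(C₀/C)/k = ln(5.0/1.8)/0.25 = 1.022/0.25 = 4.087 d.
Distance = v·t = 0.89 m/s × 3.531e+05 s = 3.142e+05 m = 314.2 km.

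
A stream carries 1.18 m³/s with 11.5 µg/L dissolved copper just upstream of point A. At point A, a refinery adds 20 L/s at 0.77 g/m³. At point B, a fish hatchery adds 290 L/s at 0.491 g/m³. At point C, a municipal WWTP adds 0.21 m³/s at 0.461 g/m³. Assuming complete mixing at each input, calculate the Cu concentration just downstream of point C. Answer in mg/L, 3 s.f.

0.158 mg/L

11.5 µg/L = 0.0115 mg/L.
20 L/s = 0.02 m³/s.
After input A: C = (1.18·0.0115 + 0.02·0.77) / 1.2 = 0.02414 mg/L.
290 L/s = 0.29 m³/s.
After input B: C = (1.2·0.02414 + 0.29·0.491) / 1.49 = 0.115 mg/L.
After input C: C = (1.49·0.115 + 0.21·0.461) / 1.7 = 0.1577 mg/L.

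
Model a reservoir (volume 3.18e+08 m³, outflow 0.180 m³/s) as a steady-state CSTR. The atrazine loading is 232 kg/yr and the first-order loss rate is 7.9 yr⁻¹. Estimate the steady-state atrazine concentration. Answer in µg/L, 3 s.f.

0.0921 µg/L

Outflow Q = 0.180 m³/s × 3.156e+07 s/yr = 5.68e+06 m³/yr.
Steady-state CSTR mass balance: W = Q·C + k·V·C, so C = W/(Q + kV).
Q + kV = 5.68e+06 + 7.9·3.18e+08 = 2.518e+09 m³/yr.
C = 232/2.518e+09 = 9.214e-08 kg/m³ = 9.214e-05 mg/L = 0.09214 µg/L.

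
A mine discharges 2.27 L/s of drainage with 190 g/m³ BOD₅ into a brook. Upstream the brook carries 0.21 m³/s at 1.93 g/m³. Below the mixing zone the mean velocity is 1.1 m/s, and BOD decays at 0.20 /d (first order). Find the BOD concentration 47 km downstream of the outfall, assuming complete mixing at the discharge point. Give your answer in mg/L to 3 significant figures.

2.27 L/s = 0.00227 m³/s.
After complete mixing, C₀ = (0.00227·190 + 0.21·1.93) / 0.2123 = 3.941 mg/L.
Travel time t = 4.7e+04 m / 1.1 m/s = 4.273e+04 s = 0.4945 d.
C = 3.941·exp(−0.20·0.4945) = 3.941·0.9058 = 3.57 mg/L.

3.57 mg/L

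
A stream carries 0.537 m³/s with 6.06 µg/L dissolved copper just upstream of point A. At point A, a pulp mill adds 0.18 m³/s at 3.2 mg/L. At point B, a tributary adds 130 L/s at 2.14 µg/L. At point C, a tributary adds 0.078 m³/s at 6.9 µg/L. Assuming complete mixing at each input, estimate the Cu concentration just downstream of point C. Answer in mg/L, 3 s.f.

0.627 mg/L

6.06 µg/L = 0.00606 mg/L.
After input A: C = (0.537·0.00606 + 0.18·3.2) / 0.717 = 0.8079 mg/L.
130 L/s = 0.13 m³/s.
2.14 µg/L = 0.00214 mg/L.
After input B: C = (0.717·0.8079 + 0.13·0.00214) / 0.847 = 0.6842 mg/L.
6.9 µg/L = 0.0069 mg/L.
After input C: C = (0.847·0.6842 + 0.078·0.0069) / 0.925 = 0.6271 mg/L.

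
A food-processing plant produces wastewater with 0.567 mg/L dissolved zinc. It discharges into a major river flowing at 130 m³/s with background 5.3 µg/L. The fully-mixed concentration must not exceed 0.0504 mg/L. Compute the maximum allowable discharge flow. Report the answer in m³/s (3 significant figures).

5.3 µg/L = 0.0053 mg/L.
Mass balance at complete mixing: C_std·(Q_w + Q_r) = Q_w·C_e + Q_r·C_b.
Rearranging, Q_w = Q_r·(C_std − C_b)/(C_e − C_std) = 130·(0.0504 − 0.0053) / (0.567 − 0.0504) = 11.35 m³/s.

11.3 m³/s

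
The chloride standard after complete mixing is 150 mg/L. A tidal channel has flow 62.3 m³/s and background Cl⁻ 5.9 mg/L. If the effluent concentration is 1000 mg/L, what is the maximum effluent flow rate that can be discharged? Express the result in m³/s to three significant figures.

Mass balance at complete mixing: C_std·(Q_w + Q_r) = Q_w·C_e + Q_r·C_b.
Rearranging, Q_w = Q_r·(C_std − C_b)/(C_e − C_std) = 62.3·(150 − 5.9) / (1000 − 150) = 10.56 m³/s.

10.6 m³/s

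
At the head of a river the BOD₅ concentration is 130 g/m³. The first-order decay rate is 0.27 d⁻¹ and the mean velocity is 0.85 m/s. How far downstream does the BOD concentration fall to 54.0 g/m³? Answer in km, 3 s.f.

From C = C₀·e^(−kt), t = ln(C₀/C)/k = ln(130/54.0)/0.27 = 0.8786/0.27 = 3.254 d.
Distance = v·t = 0.85 m/s × 2.811e+05 s = 2.39e+05 m = 239 km.

239 km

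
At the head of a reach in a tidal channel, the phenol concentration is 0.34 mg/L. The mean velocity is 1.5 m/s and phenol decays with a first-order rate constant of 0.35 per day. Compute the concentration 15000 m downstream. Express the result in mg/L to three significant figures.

Travel time t = 15000 m / 1.5 m/s = 1.5e+04/1.5 = 1e+04 s = 0.1157 d.
First-order decay: C = 0.34·exp(−0.35·0.1157) = 0.34·0.9603 = 0.3265 mg/L.

0.327 mg/L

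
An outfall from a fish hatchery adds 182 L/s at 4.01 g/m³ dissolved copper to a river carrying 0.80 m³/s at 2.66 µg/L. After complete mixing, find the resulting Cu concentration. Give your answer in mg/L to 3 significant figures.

0.745 mg/L

182 L/s = 0.182 m³/s.
2.66 µg/L = 0.00266 mg/L.
Flow-weighted mixing gives C = (0.182·4.01 + 0.8·0.00266) / (0.182 + 0.8) = 0.7319/0.982 = 0.7454 mg/L.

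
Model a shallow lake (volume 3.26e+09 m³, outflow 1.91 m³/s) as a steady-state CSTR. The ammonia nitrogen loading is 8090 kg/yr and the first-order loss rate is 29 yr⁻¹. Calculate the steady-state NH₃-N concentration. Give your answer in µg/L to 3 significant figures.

0.0855 µg/L

Outflow Q = 1.91 m³/s × 3.156e+07 s/yr = 6.028e+07 m³/yr.
Steady-state CSTR mass balance: W = Q·C + k·V·C, so C = W/(Q + kV).
Q + kV = 6.028e+07 + 29·3.26e+09 = 9.46e+10 m³/yr.
C = 8090/9.46e+10 = 8.552e-08 kg/m³ = 8.552e-05 mg/L = 0.08552 µg/L.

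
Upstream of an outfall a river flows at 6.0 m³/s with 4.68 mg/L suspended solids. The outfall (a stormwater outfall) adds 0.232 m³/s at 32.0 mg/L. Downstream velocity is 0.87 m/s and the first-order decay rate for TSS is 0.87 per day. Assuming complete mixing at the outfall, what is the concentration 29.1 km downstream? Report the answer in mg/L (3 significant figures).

4.07 mg/L

After complete mixing, C₀ = (0.232·32 + 6·4.68) / 6.232 = 5.697 mg/L.
Travel time t = 2.91e+04 m / 0.87 m/s = 3.345e+04 s = 0.3871 d.
C = 5.697·exp(−0.87·0.3871) = 5.697·0.714 = 4.068 mg/L.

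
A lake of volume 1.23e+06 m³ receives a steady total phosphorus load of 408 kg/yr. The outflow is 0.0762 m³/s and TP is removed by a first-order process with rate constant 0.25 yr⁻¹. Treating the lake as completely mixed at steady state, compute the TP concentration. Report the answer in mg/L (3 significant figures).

0.150 mg/L

Outflow Q = 0.0762 m³/s × 3.156e+07 s/yr = 2.405e+06 m³/yr.
Steady-state CSTR mass balance: W = Q·C + k·V·C, so C = W/(Q + kV).
Q + kV = 2.405e+06 + 0.25·1.23e+06 = 2.712e+06 m³/yr.
C = 408/2.712e+06 = 0.0001504 kg/m³ = 0.1504 mg/L.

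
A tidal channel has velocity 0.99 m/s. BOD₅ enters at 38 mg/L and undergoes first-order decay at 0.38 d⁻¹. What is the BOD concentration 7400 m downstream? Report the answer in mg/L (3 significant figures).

Travel time t = 7400 m / 0.99 m/s = 7400/0.99 = 7475 s = 0.08651 d.
First-order decay: C = 38·exp(−0.38·0.08651) = 38·0.9677 = 36.77 mg/L.

36.8 mg/L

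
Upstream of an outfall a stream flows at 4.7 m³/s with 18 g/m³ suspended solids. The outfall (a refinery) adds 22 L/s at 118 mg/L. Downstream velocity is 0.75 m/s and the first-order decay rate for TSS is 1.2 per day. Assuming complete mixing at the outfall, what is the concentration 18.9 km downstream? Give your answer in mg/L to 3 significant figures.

13.0 mg/L

22 L/s = 0.022 m³/s.
After complete mixing, C₀ = (0.022·118 + 4.7·18) / 4.722 = 18.47 mg/L.
Travel time t = 1.89e+04 m / 0.75 m/s = 2.52e+04 s = 0.2917 d.
C = 18.47·exp(−1.2·0.2917) = 18.47·0.7047 = 13.01 mg/L.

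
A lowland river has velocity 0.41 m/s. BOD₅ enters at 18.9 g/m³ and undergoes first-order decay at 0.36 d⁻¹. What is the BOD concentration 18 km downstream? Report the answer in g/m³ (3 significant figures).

15.7 g/m³

Travel time t = 18 km / 0.41 m/s = 1.8e+04/0.41 = 4.39e+04 s = 0.5081 d.
First-order decay: C = 18.9·exp(−0.36·0.5081) = 18.9·0.8328 = 15.74 g/m³.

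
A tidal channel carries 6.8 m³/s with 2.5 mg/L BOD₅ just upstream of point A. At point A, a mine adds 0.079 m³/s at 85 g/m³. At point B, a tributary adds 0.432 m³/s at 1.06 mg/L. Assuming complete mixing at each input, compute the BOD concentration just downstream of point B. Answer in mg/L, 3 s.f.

3.31 mg/L

After input A: C = (6.8·2.5 + 0.079·85) / 6.879 = 3.447 mg/L.
After input B: C = (6.879·3.447 + 0.432·1.06) / 7.311 = 3.306 mg/L.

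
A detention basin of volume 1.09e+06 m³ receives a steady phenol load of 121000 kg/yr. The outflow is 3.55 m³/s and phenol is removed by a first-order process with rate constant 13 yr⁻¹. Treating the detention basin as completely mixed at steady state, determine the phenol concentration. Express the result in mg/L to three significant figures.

0.959 mg/L

Outflow Q = 3.55 m³/s × 3.156e+07 s/yr = 1.12e+08 m³/yr.
Steady-state CSTR mass balance: W = Q·C + k·V·C, so C = W/(Q + kV).
Q + kV = 1.12e+08 + 13·1.09e+06 = 1.262e+08 m³/yr.
C = 121000/1.262e+08 = 0.0009588 kg/m³ = 0.9588 mg/L.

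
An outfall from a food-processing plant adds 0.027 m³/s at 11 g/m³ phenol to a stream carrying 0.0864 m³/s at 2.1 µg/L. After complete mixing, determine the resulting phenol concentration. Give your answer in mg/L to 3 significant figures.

2.62 mg/L

2.1 µg/L = 0.0021 mg/L.
Flow-weighted mixing gives C = (0.027·11 + 0.0864·0.0021) / (0.027 + 0.0864) = 0.2972/0.1134 = 2.621 mg/L.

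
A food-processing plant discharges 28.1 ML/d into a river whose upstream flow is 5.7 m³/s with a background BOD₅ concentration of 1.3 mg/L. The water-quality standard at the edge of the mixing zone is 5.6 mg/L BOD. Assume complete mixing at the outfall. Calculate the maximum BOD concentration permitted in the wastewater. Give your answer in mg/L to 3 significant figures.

81.0 mg/L

28.1 ML/d = 0.3252 m³/s.
Mass balance: 5.6·6.025 = 0.3252·Cₑ + 5.7·1.3.
Cₑ = (33.74 − 7.41) / 0.3252 = 80.96 mg/L.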